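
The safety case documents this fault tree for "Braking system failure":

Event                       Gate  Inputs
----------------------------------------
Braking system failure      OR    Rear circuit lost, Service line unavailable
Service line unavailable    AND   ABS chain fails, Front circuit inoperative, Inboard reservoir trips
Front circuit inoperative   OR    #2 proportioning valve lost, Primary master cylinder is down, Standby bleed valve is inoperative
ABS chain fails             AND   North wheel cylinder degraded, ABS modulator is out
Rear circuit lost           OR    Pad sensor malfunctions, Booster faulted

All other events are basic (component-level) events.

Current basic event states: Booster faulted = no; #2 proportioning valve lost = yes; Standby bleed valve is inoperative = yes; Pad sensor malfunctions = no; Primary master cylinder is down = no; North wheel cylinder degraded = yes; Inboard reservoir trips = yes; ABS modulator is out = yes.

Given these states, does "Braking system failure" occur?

Yes

Rear circuit lost [OR]: Pad sensor malfunctions=not, Booster faulted=not → no input occurs → does not occur.
ABS chain fails [AND]: North wheel cylinder degraded=occurs, ABS modulator is out=occurs → all inputs occur → occurs.
Front circuit inoperative [OR]: #2 proportioning valve lost=occurs, Primary master cylinder is down=not, Standby bleed valve is inoperative=occurs → at least one input occurs → occurs.
Service line unavailable [AND]: ABS chain fails=occurs, Front circuit inoperative=occurs, Inboard reservoir trips=occurs → all inputs occur → occurs.
Braking system failure [OR]: Rear circuit lost=not, Service line unavailable=occurs → at least one input occurs → occurs.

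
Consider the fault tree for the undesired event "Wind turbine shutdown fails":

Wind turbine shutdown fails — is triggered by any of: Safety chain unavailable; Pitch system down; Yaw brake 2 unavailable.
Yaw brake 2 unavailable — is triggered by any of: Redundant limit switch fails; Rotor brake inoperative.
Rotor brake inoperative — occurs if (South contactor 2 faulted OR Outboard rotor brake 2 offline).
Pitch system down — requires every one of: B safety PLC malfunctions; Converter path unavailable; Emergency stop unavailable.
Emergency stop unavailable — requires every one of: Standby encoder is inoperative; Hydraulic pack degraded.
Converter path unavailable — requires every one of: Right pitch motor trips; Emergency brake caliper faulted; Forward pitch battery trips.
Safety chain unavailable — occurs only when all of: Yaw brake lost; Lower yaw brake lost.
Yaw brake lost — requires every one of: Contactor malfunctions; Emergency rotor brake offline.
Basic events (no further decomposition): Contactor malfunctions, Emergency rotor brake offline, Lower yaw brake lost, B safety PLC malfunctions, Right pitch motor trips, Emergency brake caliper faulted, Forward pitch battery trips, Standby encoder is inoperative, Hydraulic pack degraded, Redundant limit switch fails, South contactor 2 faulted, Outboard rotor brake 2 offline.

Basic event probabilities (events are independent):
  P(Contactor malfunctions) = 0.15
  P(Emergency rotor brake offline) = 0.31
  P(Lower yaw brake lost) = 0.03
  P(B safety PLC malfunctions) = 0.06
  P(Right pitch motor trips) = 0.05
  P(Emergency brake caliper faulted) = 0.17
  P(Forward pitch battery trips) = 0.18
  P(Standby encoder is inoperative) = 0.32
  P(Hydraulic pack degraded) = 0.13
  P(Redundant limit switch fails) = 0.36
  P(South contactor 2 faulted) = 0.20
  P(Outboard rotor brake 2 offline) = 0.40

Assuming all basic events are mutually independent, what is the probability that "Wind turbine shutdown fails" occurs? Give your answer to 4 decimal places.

0.6932

P(Yaw brake lost) [AND] = 0.15 × 0.31 = 0.046500
P(Safety chain unavailable) [AND] = 0.046500 × 0.03 = 0.001395
P(Converter path unavailable) [AND] = 0.05 × 0.17 × 0.18 = 0.001530
P(Emergency stop unavailable) [AND] = 0.32 × 0.13 = 0.041600
P(Pitch system down) [AND] = 0.06 × 0.001530 × 0.041600 = 0.000004
P(Rotor brake inoperative) [OR] = 1 − (1−0.20) × (1−0.40) = 0.520000
P(Yaw brake 2 unavailable) [OR] = 1 − (1−0.36) × (1−0.520000) = 0.692800
P(Wind turbine shutdown fails) [OR] = 1 − (1−0.001395) × (1−0.000004) × (1−0.692800) = 0.693230
Rounded to 4 decimal places: P(Wind turbine shutdown fails) ≈ 0.6932.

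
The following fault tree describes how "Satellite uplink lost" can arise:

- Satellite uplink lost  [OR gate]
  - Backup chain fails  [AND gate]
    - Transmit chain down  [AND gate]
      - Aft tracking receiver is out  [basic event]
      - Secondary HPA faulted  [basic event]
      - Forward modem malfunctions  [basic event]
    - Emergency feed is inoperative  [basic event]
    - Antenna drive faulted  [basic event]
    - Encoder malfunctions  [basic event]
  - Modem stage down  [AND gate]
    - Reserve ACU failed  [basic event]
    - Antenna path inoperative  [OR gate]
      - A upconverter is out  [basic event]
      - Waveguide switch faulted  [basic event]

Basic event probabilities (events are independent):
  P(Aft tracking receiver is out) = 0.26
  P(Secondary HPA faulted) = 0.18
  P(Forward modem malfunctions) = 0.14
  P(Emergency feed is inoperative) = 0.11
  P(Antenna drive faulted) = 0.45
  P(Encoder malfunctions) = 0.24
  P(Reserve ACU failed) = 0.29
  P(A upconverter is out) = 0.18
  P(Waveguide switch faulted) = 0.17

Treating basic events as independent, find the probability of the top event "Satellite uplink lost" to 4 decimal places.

P(Transmit chain down) [AND] = 0.26 × 0.18 × 0.14 = 0.006552
P(Backup chain fails) [AND] = 0.006552 × 0.11 × 0.45 × 0.24 = 0.000078
P(Antenna path inoperative) [OR] = 1 − (1−0.18) × (1−0.17) = 0.319400
P(Modem stage down) [AND] = 0.29 × 0.319400 = 0.092626
P(Satellite uplink lost) [OR] = 1 − (1−0.000078) × (1−0.092626) = 0.092697
Rounded to 4 decimal places: P(Satellite uplink lost) ≈ 0.0927.

0.0927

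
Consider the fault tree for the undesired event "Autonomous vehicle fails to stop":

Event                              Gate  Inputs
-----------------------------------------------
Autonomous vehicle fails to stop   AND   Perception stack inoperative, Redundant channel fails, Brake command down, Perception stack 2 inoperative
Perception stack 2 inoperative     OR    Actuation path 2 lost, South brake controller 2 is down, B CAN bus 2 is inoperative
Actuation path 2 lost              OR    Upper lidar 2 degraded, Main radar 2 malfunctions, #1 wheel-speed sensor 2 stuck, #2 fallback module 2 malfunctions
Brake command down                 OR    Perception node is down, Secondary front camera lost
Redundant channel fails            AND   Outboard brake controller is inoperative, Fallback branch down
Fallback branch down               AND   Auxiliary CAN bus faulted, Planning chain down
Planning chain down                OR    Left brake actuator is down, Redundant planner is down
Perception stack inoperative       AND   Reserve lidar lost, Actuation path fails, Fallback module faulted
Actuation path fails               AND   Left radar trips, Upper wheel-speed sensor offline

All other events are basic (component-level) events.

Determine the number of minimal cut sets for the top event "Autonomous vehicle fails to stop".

24

Actuation path fails [AND]: one cut set from each child combined → 1 × 1 = 1 cut set(s).
Perception stack inoperative [AND]: one cut set from each child combined → 1 × 1 × 1 = 1 cut set(s).
Planning chain down [OR]: union of children's cut sets → 2 cut set(s).
Fallback branch down [AND]: one cut set from each child combined → 1 × 2 = 2 cut set(s).
Redundant channel fails [AND]: one cut set from each child combined → 1 × 2 = 2 cut set(s).
Brake command down [OR]: union of children's cut sets → 2 cut set(s).
Actuation path 2 lost [OR]: union of children's cut sets → 4 cut set(s).
Perception stack 2 inoperative [OR]: union of children's cut sets → 6 cut set(s).
Autonomous vehicle fails to stop [AND]: one cut set from each child combined → 1 × 2 × 2 × 6 = 24 cut set(s).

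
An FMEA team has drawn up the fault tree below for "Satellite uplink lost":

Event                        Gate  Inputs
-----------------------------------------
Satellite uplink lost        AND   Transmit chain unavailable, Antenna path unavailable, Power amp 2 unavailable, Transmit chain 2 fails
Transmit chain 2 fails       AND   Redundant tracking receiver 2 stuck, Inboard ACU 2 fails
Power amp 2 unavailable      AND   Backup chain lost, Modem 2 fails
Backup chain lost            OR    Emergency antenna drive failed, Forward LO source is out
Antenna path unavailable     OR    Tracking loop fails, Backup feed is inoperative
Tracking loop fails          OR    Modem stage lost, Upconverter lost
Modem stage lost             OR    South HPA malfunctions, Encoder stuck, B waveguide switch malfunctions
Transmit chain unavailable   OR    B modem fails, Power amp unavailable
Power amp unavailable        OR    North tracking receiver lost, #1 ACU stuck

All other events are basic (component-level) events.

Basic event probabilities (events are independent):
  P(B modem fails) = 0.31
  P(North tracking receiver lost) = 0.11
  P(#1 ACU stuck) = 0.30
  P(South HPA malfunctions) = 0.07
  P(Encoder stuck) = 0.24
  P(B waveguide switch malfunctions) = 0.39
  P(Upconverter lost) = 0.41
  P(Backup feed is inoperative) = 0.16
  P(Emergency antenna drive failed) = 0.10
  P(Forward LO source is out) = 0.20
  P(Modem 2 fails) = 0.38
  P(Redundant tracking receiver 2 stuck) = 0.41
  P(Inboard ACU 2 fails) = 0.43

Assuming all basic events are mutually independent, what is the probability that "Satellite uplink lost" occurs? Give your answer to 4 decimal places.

P(Power amp unavailable) [OR] = 1 − (1−0.11) × (1−0.30) = 0.377000
P(Transmit chain unavailable) [OR] = 1 − (1−0.31) × (1−0.377000) = 0.570130
P(Modem stage lost) [OR] = 1 − (1−0.07) × (1−0.24) × (1−0.39) = 0.568852
P(Tracking loop fails) [OR] = 1 − (1−0.568852) × (1−0.41) = 0.745623
P(Antenna path unavailable) [OR] = 1 − (1−0.745623) × (1−0.16) = 0.786323
P(Backup chain lost) [OR] = 1 − (1−0.10) × (1−0.20) = 0.280000
P(Power amp 2 unavailable) [AND] = 0.280000 × 0.38 = 0.106400
P(Transmit chain 2 fails) [AND] = 0.41 × 0.43 = 0.176300
P(Satellite uplink lost) [AND] = 0.570130 × 0.786323 × 0.106400 × 0.176300 = 0.008409
Rounded to 4 decimal places: P(Satellite uplink lost) ≈ 0.0084.

0.0084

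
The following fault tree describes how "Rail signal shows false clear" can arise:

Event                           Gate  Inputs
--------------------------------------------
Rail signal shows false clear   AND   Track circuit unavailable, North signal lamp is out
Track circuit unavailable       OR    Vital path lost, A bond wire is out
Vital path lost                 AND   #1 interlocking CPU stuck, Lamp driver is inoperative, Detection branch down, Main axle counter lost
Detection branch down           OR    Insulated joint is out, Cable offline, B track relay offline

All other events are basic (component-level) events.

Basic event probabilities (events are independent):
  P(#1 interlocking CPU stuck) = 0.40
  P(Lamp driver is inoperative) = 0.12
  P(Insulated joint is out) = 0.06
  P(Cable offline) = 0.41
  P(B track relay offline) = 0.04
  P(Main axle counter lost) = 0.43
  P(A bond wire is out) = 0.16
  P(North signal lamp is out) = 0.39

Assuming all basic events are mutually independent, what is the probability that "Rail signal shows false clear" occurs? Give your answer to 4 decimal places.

P(Detection branch down) [OR] = 1 − (1−0.06) × (1−0.41) × (1−0.04) = 0.467584
P(Vital path lost) [AND] = 0.40 × 0.12 × 0.467584 × 0.43 = 0.009651
P(Track circuit unavailable) [OR] = 1 − (1−0.009651) × (1−0.16) = 0.168107
P(Rail signal shows false clear) [AND] = 0.168107 × 0.39 = 0.065562
Rounded to 4 decimal places: P(Rail signal shows false clear) ≈ 0.0656.

0.0656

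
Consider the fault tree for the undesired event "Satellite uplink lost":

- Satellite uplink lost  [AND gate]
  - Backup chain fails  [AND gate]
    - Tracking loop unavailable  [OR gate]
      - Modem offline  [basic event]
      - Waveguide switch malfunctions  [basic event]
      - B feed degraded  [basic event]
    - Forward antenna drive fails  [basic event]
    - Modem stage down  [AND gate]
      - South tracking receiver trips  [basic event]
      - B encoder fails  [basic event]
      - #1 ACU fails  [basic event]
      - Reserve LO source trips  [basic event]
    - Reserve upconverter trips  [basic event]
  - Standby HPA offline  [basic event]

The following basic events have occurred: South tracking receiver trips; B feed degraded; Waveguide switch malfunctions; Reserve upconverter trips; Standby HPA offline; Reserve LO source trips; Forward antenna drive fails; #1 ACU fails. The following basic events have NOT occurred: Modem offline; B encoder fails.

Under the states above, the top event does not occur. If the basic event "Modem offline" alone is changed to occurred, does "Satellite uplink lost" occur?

Counterfactual: set "Modem offline" to occurred.
Tracking loop unavailable [OR]: Modem offline=occurs, Waveguide switch malfunctions=occurs, B feed degraded=occurs → at least one input occurs → occurs.
Modem stage down [AND]: South tracking receiver trips=occurs, B encoder fails=not, #1 ACU fails=occurs, Reserve LO source trips=occurs → not all inputs occur → does not occur.
Backup chain fails [AND]: Tracking loop unavailable=occurs, Forward antenna drive fails=occurs, Modem stage down=not, Reserve upconverter trips=occurs → not all inputs occur → does not occur.
Satellite uplink lost [AND]: Backup chain fails=not, Standby HPA offline=occurs → not all inputs occur → does not occur.

No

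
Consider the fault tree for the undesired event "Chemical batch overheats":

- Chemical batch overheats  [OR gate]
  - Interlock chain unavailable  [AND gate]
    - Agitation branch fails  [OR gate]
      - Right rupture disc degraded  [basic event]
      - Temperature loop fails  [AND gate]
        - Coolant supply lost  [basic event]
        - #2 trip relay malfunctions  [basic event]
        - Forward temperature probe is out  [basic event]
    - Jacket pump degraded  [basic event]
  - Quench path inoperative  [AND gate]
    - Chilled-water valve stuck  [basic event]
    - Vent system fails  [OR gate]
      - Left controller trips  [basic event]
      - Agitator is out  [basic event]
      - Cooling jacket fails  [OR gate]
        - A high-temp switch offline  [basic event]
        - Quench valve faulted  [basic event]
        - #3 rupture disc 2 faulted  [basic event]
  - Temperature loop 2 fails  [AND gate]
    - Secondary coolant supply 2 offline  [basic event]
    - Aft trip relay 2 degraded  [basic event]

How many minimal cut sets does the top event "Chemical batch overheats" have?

8

Temperature loop fails [AND]: one cut set from each child combined → 1 × 1 × 1 = 1 cut set(s).
Agitation branch fails [OR]: union of children's cut sets → 2 cut set(s).
Interlock chain unavailable [AND]: one cut set from each child combined → 2 × 1 = 2 cut set(s).
Cooling jacket fails [OR]: union of children's cut sets → 3 cut set(s).
Vent system fails [OR]: union of children's cut sets → 5 cut set(s).
Quench path inoperative [AND]: one cut set from each child combined → 1 × 5 = 5 cut set(s).
Temperature loop 2 fails [AND]: one cut set from each child combined → 1 × 1 = 1 cut set(s).
Chemical batch overheats [OR]: union of children's cut sets → 8 cut set(s).
Minimal cut sets: {Jacket pump degraded, Right rupture disc degraded}; {#2 trip relay malfunctions, Coolant supply lost, Forward temperature probe is out, Jacket pump degraded}; {Chilled-water valve stuck, Left controller trips}; {Agitator is out, Chilled-water valve stuck}; {A high-temp switch offline, Chilled-water valve stuck}; {Chilled-water valve stuck, Quench valve faulted}; {#3 rupture disc 2 faulted, Chilled-water valve stuck}; {Aft trip relay 2 degraded, Secondary coolant supply 2 offline}.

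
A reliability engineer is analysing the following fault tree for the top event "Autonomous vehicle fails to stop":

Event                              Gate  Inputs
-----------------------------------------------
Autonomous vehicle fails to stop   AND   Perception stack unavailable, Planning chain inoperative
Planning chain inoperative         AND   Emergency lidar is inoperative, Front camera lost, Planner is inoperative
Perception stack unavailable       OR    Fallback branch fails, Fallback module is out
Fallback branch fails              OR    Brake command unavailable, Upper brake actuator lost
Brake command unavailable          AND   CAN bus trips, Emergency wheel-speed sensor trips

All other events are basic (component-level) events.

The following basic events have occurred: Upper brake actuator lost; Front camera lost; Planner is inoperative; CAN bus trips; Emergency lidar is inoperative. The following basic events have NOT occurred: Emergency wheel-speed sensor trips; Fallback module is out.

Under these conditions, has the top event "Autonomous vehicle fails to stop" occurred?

Brake command unavailable [AND]: CAN bus trips=occurs, Emergency wheel-speed sensor trips=not → not all inputs occur → does not occur.
Fallback branch fails [OR]: Brake command unavailable=not, Upper brake actuator lost=occurs → at least one input occurs → occurs.
Perception stack unavailable [OR]: Fallback branch fails=occurs, Fallback module is out=not → at least one input occurs → occurs.
Planning chain inoperative [AND]: Emergency lidar is inoperative=occurs, Front camera lost=occurs, Planner is inoperative=occurs → all inputs occur → occurs.
Autonomous vehicle fails to stop [AND]: Perception stack unavailable=occurs, Planning chain inoperative=occurs → all inputs occur → occurs.

Yes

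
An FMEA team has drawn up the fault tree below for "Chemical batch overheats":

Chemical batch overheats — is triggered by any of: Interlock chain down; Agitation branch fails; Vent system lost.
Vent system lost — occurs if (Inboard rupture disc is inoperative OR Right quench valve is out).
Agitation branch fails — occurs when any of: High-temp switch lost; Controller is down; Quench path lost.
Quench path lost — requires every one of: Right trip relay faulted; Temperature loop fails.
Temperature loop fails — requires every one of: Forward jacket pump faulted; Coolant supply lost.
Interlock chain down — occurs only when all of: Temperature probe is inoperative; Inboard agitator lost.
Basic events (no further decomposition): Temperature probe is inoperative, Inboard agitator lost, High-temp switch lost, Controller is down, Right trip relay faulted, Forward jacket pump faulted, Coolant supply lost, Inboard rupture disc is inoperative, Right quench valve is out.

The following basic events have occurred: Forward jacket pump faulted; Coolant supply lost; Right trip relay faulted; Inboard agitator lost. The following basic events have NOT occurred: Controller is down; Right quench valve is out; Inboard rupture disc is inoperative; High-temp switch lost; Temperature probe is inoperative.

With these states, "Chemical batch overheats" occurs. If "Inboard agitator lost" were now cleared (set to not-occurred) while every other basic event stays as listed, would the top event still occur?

Yes

Counterfactual: set "Inboard agitator lost" to not occurred.
Interlock chain down [AND]: Temperature probe is inoperative=not, Inboard agitator lost=not → not all inputs occur → does not occur.
Temperature loop fails [AND]: Forward jacket pump faulted=occurs, Coolant supply lost=occurs → all inputs occur → occurs.
Quench path lost [AND]: Right trip relay faulted=occurs, Temperature loop fails=occurs → all inputs occur → occurs.
Agitation branch fails [OR]: High-temp switch lost=not, Controller is down=not, Quench path lost=occurs → at least one input occurs → occurs.
Vent system lost [OR]: Inboard rupture disc is inoperative=not, Right quench valve is out=not → no input occurs → does not occur.
Chemical batch overheats [OR]: Interlock chain down=not, Agitation branch fails=occurs, Vent system lost=not → at least one input occurs → occurs.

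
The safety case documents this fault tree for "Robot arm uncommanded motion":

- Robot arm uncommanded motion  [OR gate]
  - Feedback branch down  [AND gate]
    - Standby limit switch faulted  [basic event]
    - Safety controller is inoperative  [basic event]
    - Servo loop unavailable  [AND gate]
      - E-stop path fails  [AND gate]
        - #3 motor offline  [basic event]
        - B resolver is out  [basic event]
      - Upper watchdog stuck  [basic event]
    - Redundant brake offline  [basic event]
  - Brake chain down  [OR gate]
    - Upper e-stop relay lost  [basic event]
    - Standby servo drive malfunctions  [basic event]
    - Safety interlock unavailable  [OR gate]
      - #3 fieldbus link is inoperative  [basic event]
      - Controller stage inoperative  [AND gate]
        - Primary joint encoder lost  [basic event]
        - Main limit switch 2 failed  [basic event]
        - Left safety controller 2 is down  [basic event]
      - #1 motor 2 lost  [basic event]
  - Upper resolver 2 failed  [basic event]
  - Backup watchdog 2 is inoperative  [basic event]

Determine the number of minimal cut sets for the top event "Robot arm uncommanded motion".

E-stop path fails [AND]: one cut set from each child combined → 1 × 1 = 1 cut set(s).
Servo loop unavailable [AND]: one cut set from each child combined → 1 × 1 = 1 cut set(s).
Feedback branch down [AND]: one cut set from each child combined → 1 × 1 × 1 × 1 = 1 cut set(s).
Controller stage inoperative [AND]: one cut set from each child combined → 1 × 1 × 1 = 1 cut set(s).
Safety interlock unavailable [OR]: union of children's cut sets → 3 cut set(s).
Brake chain down [OR]: union of children's cut sets → 5 cut set(s).
Robot arm uncommanded motion [OR]: union of children's cut sets → 8 cut set(s).
Minimal cut sets: {#3 motor offline, B resolver is out, Redundant brake offline, Safety controller is inoperative, Standby limit switch faulted, Upper watchdog stuck}; {Upper e-stop relay lost}; {Standby servo drive malfunctions}; {#3 fieldbus link is inoperative}; {Left safety controller 2 is down, Main limit switch 2 failed, Primary joint encoder lost}; {#1 motor 2 lost}; {Upper resolver 2 failed}; {Backup watchdog 2 is inoperative}.

8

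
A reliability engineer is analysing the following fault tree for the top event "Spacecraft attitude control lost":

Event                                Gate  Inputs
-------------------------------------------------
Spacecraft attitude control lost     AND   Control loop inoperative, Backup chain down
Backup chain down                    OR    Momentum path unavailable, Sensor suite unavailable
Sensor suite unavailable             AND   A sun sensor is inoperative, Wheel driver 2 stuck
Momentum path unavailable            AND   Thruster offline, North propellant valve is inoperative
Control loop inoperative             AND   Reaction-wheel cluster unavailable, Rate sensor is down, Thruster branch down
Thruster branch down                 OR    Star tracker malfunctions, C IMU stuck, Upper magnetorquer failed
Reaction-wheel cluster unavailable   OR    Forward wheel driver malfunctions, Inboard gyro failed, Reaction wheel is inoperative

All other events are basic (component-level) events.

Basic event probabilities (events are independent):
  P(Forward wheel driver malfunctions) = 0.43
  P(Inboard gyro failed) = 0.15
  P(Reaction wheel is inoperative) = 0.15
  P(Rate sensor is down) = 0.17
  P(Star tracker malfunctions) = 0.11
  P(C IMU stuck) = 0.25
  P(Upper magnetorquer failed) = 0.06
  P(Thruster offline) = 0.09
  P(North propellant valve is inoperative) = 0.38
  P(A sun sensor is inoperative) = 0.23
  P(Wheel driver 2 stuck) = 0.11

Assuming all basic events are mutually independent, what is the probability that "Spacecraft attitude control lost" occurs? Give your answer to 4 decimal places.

P(Reaction-wheel cluster unavailable) [OR] = 1 − (1−0.43) × (1−0.15) × (1−0.15) = 0.588175
P(Thruster branch down) [OR] = 1 − (1−0.11) × (1−0.25) × (1−0.06) = 0.372550
P(Control loop inoperative) [AND] = 0.588175 × 0.17 × 0.372550 = 0.037251
P(Momentum path unavailable) [AND] = 0.09 × 0.38 = 0.034200
P(Sensor suite unavailable) [AND] = 0.23 × 0.11 = 0.025300
P(Backup chain down) [OR] = 1 − (1−0.034200) × (1−0.025300) = 0.058635
P(Spacecraft attitude control lost) [AND] = 0.037251 × 0.058635 = 0.002184
Rounded to 4 decimal places: P(Spacecraft attitude control lost) ≈ 0.0022.

0.0022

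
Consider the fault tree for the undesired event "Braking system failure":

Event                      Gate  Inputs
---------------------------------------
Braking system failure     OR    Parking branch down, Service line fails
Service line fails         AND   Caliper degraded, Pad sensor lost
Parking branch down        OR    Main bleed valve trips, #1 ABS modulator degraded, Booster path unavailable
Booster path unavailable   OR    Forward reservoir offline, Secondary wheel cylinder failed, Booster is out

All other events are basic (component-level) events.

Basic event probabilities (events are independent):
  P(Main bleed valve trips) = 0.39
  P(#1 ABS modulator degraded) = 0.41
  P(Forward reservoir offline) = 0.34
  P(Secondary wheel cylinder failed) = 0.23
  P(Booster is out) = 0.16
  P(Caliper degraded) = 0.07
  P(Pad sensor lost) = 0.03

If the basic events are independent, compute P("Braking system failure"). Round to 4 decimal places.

0.8467

P(Booster path unavailable) [OR] = 1 − (1−0.34) × (1−0.23) × (1−0.16) = 0.573112
P(Parking branch down) [OR] = 1 − (1−0.39) × (1−0.41) × (1−0.573112) = 0.846363
P(Service line fails) [AND] = 0.07 × 0.03 = 0.002100
P(Braking system failure) [OR] = 1 − (1−0.846363) × (1−0.002100) = 0.846686
Rounded to 4 decimal places: P(Braking system failure) ≈ 0.8467.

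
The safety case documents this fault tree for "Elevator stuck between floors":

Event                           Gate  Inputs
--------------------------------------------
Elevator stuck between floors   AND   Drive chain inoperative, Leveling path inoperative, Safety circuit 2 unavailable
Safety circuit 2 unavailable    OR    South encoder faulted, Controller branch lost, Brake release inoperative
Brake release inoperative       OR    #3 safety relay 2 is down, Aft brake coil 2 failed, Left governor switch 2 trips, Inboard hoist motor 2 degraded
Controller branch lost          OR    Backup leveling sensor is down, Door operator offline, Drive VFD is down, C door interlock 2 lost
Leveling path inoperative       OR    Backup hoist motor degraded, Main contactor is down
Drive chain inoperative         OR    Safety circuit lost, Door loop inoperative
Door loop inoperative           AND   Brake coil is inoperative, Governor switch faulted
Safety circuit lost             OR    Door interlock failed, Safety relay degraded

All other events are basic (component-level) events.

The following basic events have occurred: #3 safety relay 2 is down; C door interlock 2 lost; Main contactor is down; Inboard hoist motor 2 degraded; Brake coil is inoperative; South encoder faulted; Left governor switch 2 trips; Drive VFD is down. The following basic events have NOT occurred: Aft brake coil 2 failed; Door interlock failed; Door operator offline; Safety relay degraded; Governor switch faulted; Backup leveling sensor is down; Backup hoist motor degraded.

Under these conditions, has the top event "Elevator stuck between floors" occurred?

No

Safety circuit lost [OR]: Door interlock failed=not, Safety relay degraded=not → no input occurs → does not occur.
Door loop inoperative [AND]: Brake coil is inoperative=occurs, Governor switch faulted=not → not all inputs occur → does not occur.
Drive chain inoperative [OR]: Safety circuit lost=not, Door loop inoperative=not → no input occurs → does not occur.
Leveling path inoperative [OR]: Backup hoist motor degraded=not, Main contactor is down=occurs → at least one input occurs → occurs.
Controller branch lost [OR]: Backup leveling sensor is down=not, Door operator offline=not, Drive VFD is down=occurs, C door interlock 2 lost=occurs → at least one input occurs → occurs.
Brake release inoperative [OR]: #3 safety relay 2 is down=occurs, Aft brake coil 2 failed=not, Left governor switch 2 trips=occurs, Inboard hoist motor 2 degraded=occurs → at least one input occurs → occurs.
Safety circuit 2 unavailable [OR]: South encoder faulted=occurs, Controller branch lost=occurs, Brake release inoperative=occurs → at least one input occurs → occurs.
Elevator stuck between floors [AND]: Drive chain inoperative=not, Leveling path inoperative=occurs, Safety circuit 2 unavailable=occurs → not all inputs occur → does not occur.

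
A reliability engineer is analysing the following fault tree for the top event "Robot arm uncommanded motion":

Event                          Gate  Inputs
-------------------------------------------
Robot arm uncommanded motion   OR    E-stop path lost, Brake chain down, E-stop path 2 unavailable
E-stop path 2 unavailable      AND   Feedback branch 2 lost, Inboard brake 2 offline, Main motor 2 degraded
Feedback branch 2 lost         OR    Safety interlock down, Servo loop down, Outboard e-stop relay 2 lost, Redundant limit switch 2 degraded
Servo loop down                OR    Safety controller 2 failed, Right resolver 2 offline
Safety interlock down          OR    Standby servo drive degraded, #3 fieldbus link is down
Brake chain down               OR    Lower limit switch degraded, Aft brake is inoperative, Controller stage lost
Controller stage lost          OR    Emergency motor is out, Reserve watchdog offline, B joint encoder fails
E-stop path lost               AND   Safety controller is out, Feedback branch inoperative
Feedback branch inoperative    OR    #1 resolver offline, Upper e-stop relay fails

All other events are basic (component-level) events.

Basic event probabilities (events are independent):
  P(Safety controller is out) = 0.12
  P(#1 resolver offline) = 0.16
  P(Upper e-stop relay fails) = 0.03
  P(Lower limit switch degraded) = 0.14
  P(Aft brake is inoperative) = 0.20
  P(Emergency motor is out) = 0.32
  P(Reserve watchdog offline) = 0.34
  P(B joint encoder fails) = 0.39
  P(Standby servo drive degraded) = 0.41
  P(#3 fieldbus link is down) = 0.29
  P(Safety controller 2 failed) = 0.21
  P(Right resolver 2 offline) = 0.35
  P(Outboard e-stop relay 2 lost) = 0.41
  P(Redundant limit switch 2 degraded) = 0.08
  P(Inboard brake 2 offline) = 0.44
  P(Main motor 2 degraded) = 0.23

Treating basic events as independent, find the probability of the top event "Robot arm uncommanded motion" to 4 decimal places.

0.8323

P(Feedback branch inoperative) [OR] = 1 − (1−0.16) × (1−0.03) = 0.185200
P(E-stop path lost) [AND] = 0.12 × 0.185200 = 0.022224
P(Controller stage lost) [OR] = 1 − (1−0.32) × (1−0.34) × (1−0.39) = 0.726232
P(Brake chain down) [OR] = 1 − (1−0.14) × (1−0.20) × (1−0.726232) = 0.811648
P(Safety interlock down) [OR] = 1 − (1−0.41) × (1−0.29) = 0.581100
P(Servo loop down) [OR] = 1 − (1−0.21) × (1−0.35) = 0.486500
P(Feedback branch 2 lost) [OR] = 1 − (1−0.581100) × (1−0.486500) × (1−0.41) × (1−0.08) = 0.883241
P(E-stop path 2 unavailable) [AND] = 0.883241 × 0.44 × 0.23 = 0.089384
P(Robot arm uncommanded motion) [OR] = 1 − (1−0.022224) × (1−0.811648) × (1−0.089384) = 0.832295
Rounded to 4 decimal places: P(Robot arm uncommanded motion) ≈ 0.8323.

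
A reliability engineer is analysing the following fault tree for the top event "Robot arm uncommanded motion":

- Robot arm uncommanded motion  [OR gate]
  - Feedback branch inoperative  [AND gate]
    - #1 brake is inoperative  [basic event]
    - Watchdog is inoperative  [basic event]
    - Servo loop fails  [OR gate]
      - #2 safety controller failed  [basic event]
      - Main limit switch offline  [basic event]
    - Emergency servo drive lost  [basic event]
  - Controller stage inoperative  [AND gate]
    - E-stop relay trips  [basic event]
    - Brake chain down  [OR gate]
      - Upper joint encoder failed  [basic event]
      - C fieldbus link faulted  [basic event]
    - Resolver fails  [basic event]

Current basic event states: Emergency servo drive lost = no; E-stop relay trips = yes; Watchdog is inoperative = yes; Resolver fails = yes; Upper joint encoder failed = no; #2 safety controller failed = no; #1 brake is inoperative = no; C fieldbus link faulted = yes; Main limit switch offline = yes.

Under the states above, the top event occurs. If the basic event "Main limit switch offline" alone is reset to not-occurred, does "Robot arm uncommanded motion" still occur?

Yes

Counterfactual: set "Main limit switch offline" to not occurred.
Servo loop fails [OR]: #2 safety controller failed=not, Main limit switch offline=not → no input occurs → does not occur.
Feedback branch inoperative [AND]: #1 brake is inoperative=not, Watchdog is inoperative=occurs, Servo loop fails=not, Emergency servo drive lost=not → not all inputs occur → does not occur.
Brake chain down [OR]: Upper joint encoder failed=not, C fieldbus link faulted=occurs → at least one input occurs → occurs.
Controller stage inoperative [AND]: E-stop relay trips=occurs, Brake chain down=occurs, Resolver fails=occurs → all inputs occur → occurs.
Robot arm uncommanded motion [OR]: Feedback branch inoperative=not, Controller stage inoperative=occurs → at least one input occurs → occurs.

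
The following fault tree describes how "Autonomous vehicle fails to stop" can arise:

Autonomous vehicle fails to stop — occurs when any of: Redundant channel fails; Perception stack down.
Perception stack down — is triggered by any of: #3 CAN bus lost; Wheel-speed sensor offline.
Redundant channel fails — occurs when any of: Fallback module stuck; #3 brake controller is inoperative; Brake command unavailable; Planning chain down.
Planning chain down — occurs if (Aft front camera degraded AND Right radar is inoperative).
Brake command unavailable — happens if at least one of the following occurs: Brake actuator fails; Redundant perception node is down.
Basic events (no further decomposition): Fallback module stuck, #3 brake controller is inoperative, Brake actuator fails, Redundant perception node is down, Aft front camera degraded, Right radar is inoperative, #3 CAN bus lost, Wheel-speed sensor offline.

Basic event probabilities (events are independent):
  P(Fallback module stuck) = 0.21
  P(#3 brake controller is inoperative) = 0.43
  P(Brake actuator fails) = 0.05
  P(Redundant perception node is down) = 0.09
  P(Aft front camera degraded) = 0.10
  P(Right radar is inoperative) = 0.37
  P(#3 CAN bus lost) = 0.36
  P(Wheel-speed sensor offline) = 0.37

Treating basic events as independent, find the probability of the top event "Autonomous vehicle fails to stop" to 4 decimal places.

0.8488

P(Brake command unavailable) [OR] = 1 − (1−0.05) × (1−0.09) = 0.135500
P(Planning chain down) [AND] = 0.10 × 0.37 = 0.037000
P(Redundant channel fails) [OR] = 1 − (1−0.21) × (1−0.43) × (1−0.135500) × (1−0.037000) = 0.625119
P(Perception stack down) [OR] = 1 − (1−0.36) × (1−0.37) = 0.596800
P(Autonomous vehicle fails to stop) [OR] = 1 − (1−0.625119) × (1−0.596800) = 0.848848
Rounded to 4 decimal places: P(Autonomous vehicle fails to stop) ≈ 0.8488.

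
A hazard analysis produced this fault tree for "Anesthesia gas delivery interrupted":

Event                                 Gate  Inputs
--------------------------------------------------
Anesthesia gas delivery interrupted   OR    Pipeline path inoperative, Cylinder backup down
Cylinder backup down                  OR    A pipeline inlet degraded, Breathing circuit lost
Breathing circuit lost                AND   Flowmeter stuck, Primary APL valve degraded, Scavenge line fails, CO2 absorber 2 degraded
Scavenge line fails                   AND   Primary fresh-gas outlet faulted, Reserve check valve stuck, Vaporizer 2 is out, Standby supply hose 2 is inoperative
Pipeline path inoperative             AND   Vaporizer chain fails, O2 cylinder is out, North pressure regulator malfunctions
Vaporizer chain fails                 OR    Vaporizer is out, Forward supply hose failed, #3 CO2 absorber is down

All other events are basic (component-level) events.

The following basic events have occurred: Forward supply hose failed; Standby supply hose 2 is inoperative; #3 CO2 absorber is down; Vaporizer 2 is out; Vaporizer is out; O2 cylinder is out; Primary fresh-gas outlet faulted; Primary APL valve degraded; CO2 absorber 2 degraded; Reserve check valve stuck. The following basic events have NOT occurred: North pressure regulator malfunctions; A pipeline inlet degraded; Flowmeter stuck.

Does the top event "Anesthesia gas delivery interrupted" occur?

No

Vaporizer chain fails [OR]: Vaporizer is out=occurs, Forward supply hose failed=occurs, #3 CO2 absorber is down=occurs → at least one input occurs → occurs.
Pipeline path inoperative [AND]: Vaporizer chain fails=occurs, O2 cylinder is out=occurs, North pressure regulator malfunctions=not → not all inputs occur → does not occur.
Scavenge line fails [AND]: Primary fresh-gas outlet faulted=occurs, Reserve check valve stuck=occurs, Vaporizer 2 is out=occurs, Standby supply hose 2 is inoperative=occurs → all inputs occur → occurs.
Breathing circuit lost [AND]: Flowmeter stuck=not, Primary APL valve degraded=occurs, Scavenge line fails=occurs, CO2 absorber 2 degraded=occurs → not all inputs occur → does not occur.
Cylinder backup down [OR]: A pipeline inlet degraded=not, Breathing circuit lost=not → no input occurs → does not occur.
Anesthesia gas delivery interrupted [OR]: Pipeline path inoperative=not, Cylinder backup down=not → no input occurs → does not occur.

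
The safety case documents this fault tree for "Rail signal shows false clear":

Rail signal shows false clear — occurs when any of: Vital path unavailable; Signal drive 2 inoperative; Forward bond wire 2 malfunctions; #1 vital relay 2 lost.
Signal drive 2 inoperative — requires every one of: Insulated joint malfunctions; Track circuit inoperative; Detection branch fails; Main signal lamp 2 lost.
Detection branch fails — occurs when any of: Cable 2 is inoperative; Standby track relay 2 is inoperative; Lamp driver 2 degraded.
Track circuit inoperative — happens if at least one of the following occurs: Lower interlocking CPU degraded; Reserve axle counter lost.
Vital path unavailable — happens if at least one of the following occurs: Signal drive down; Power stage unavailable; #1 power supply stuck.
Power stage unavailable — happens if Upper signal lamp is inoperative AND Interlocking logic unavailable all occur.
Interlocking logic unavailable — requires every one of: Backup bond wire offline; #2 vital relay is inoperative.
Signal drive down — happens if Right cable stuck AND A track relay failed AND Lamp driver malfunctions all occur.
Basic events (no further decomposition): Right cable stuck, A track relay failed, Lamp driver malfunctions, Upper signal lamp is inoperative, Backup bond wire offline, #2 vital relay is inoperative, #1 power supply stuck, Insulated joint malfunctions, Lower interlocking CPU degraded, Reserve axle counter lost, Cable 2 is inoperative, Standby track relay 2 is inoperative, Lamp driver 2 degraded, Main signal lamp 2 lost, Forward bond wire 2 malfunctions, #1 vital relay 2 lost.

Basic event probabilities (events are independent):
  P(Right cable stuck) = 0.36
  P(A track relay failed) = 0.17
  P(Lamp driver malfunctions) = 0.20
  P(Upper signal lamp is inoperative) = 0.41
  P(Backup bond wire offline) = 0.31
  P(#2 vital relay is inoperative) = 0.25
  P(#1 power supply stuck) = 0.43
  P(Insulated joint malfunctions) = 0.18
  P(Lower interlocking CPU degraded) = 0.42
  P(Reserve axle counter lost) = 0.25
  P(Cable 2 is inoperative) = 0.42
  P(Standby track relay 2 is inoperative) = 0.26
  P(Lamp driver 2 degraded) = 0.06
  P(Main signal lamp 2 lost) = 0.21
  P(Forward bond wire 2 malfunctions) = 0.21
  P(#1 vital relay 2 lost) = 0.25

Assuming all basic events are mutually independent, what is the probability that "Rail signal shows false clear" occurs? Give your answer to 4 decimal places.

P(Signal drive down) [AND] = 0.36 × 0.17 × 0.20 = 0.012240
P(Interlocking logic unavailable) [AND] = 0.31 × 0.25 = 0.077500
P(Power stage unavailable) [AND] = 0.41 × 0.077500 = 0.031775
P(Vital path unavailable) [OR] = 1 − (1−0.012240) × (1−0.031775) × (1−0.43) = 0.454867
P(Track circuit inoperative) [OR] = 1 − (1−0.42) × (1−0.25) = 0.565000
P(Detection branch fails) [OR] = 1 − (1−0.42) × (1−0.26) × (1−0.06) = 0.596552
P(Signal drive 2 inoperative) [AND] = 0.18 × 0.565000 × 0.596552 × 0.21 = 0.012741
P(Rail signal shows false clear) [OR] = 1 − (1−0.454867) × (1−0.012741) × (1−0.21) × (1−0.25) = 0.681124
Rounded to 4 decimal places: P(Rail signal shows false clear) ≈ 0.6811.

0.6811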